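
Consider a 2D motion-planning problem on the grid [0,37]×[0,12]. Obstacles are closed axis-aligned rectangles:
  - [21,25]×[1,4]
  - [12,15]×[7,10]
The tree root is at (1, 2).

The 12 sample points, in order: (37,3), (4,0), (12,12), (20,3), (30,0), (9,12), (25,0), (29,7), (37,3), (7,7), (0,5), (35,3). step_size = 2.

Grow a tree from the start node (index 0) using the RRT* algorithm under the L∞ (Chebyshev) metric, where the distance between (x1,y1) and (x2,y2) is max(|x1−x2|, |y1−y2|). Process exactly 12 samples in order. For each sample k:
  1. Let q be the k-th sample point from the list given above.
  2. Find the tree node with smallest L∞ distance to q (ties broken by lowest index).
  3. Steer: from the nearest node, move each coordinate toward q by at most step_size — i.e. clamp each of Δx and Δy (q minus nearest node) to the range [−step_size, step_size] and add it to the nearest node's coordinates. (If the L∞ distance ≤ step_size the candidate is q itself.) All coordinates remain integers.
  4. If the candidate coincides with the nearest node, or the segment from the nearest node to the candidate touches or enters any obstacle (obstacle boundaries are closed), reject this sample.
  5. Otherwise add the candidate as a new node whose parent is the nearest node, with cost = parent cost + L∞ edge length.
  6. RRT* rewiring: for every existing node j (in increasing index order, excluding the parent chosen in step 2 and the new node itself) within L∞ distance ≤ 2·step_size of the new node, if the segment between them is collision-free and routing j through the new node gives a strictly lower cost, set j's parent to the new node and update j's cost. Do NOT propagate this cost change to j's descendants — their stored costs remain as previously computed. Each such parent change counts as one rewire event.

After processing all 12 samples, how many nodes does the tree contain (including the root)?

1. q=(37,3) nearest=0 d=36 new=(3,3) → add node 1 parent=0 cost=2
2. q=(4,0) nearest=0 d=3 new=(3,0) → add node 2 parent=0 cost=2
3. q=(12,12) nearest=1 d=9 new=(5,5) → add node 3 parent=1 cost=4
4. q=(20,3) nearest=3 d=15 new=(7,3) → add node 4 parent=3 cost=6
5. q=(30,0) nearest=4 d=23 new=(9,1) → add node 5 parent=4 cost=8
6. q=(9,12) nearest=3 d=7 new=(7,7) → add node 6 parent=3 cost=6
7. q=(25,0) nearest=5 d=16 new=(11,0) → add node 7 parent=5 cost=10
8. q=(29,7) nearest=7 d=18 new=(13,2) → add node 8 parent=7 cost=12
9. q=(37,3) nearest=8 d=24 new=(15,3) → add node 9 parent=8 cost=14
10. q=(7,7) nearest=6 d=0 → coincident, reject
11. q=(0,5) nearest=0 d=3 new=(0,4) → add node 10 parent=0 cost=2
12. q=(35,3) nearest=9 d=20 new=(17,3) → add node 11 parent=9 cost=16

Node count: 12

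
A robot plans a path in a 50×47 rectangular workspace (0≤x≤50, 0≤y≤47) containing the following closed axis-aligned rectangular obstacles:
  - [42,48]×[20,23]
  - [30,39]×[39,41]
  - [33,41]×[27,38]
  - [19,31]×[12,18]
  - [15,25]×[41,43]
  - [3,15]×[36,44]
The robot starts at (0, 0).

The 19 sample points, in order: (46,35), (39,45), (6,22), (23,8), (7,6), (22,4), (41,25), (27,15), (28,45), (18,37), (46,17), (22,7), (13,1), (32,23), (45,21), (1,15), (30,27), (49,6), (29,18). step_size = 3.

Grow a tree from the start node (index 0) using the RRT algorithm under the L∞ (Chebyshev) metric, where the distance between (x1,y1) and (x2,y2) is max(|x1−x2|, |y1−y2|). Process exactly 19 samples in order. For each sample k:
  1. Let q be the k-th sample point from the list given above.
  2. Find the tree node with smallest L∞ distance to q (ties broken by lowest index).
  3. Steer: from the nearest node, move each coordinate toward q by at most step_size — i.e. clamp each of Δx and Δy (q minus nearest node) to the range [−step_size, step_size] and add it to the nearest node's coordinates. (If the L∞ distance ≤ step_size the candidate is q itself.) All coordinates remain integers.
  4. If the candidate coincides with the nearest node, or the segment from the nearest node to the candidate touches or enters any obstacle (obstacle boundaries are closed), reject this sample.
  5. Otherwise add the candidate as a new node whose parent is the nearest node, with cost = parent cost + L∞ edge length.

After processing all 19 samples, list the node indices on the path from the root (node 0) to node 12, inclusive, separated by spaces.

Path: 0 1 2 4 6 7 8 10 12

1. q=(46,35) nearest=0 d=46 new=(3,3) → add node 1 parent=0 cost=3
2. q=(39,45) nearest=1 d=42 new=(6,6) → add node 2 parent=1 cost=6
3. q=(6,22) nearest=2 d=16 new=(6,9) → add node 3 parent=2 cost=9
4. q=(23,8) nearest=2 d=17 new=(9,8) → add node 4 parent=2 cost=9
5. q=(7,6) nearest=2 d=1 new=(7,6) → add node 5 parent=2 cost=7
6. q=(22,4) nearest=4 d=13 new=(12,5) → add node 6 parent=4 cost=12
7. q=(41,25) nearest=6 d=29 new=(15,8) → add node 7 parent=6 cost=15
8. q=(27,15) nearest=7 d=12 new=(18,11) → add node 8 parent=7 cost=18
9. q=(28,45) nearest=8 d=34 new=(21,14) → blocked by [19,31]×[12,18], reject
10. q=(18,37) nearest=8 d=26 new=(18,14) → add node 9 parent=8 cost=21
11. q=(46,17) nearest=8 d=28 new=(21,14) → blocked by [19,31]×[12,18], reject
12. q=(22,7) nearest=8 d=4 new=(21,8) → add node 10 parent=8 cost=21
13. q=(13,1) nearest=6 d=4 new=(13,2) → add node 11 parent=6 cost=15
14. q=(32,23) nearest=8 d=14 new=(21,14) → blocked by [19,31]×[12,18], reject
15. q=(45,21) nearest=10 d=24 new=(24,11) → add node 12 parent=10 cost=24
16. q=(1,15) nearest=3 d=6 new=(3,12) → add node 13 parent=3 cost=12
17. q=(30,27) nearest=9 d=13 new=(21,17) → blocked by [19,31]×[12,18], reject
18. q=(49,6) nearest=12 d=25 new=(27,8) → add node 14 parent=12 cost=27
19. q=(29,18) nearest=12 d=7 new=(27,14) → blocked by [19,31]×[12,18], reject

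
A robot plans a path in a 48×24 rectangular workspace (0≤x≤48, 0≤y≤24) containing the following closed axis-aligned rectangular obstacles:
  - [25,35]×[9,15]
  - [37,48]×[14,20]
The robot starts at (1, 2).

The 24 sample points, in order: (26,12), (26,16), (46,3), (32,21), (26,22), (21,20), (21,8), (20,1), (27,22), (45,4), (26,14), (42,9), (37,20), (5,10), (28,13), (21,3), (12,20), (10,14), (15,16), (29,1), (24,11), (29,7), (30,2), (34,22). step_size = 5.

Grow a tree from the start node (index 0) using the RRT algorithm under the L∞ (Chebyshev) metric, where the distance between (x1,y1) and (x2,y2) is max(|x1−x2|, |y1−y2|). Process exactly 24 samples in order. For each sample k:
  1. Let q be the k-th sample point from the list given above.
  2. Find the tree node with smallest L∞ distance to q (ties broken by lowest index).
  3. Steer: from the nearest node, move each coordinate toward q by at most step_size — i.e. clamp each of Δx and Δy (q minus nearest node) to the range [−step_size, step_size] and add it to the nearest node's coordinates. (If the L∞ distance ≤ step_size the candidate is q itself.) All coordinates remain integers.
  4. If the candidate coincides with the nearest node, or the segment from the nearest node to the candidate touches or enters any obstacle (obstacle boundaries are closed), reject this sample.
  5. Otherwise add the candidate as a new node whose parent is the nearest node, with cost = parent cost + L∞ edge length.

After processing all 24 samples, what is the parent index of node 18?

1. q=(26,12) nearest=0 d=25 new=(6,7) → add node 1 parent=0 cost=5
2. q=(26,16) nearest=1 d=20 new=(11,12) → add node 2 parent=1 cost=10
3. q=(46,3) nearest=2 d=35 new=(16,7) → add node 3 parent=2 cost=15
4. q=(32,21) nearest=3 d=16 new=(21,12) → add node 4 parent=3 cost=20
5. q=(26,22) nearest=4 d=10 new=(26,17) → add node 5 parent=4 cost=25
6. q=(21,20) nearest=5 d=5 new=(21,20) → add node 6 parent=5 cost=30
7. q=(21,8) nearest=4 d=4 new=(21,8) → add node 7 parent=4 cost=24
8. q=(20,1) nearest=3 d=6 new=(20,2) → add node 8 parent=3 cost=20
9. q=(27,22) nearest=5 d=5 new=(27,22) → add node 9 parent=5 cost=30
10. q=(45,4) nearest=9 d=18 new=(32,17) → add node 10 parent=9 cost=35
11. q=(26,14) nearest=5 d=3 new=(26,14) → blocked by [25,35]×[9,15], reject
12. q=(42,9) nearest=10 d=10 new=(37,12) → blocked by [25,35]×[9,15], reject
13. q=(37,20) nearest=10 d=5 new=(37,20) → blocked by [37,48]×[14,20], reject
14. q=(5,10) nearest=1 d=3 new=(5,10) → add node 11 parent=1 cost=8
15. q=(28,13) nearest=5 d=4 new=(28,13) → blocked by [25,35]×[9,15], reject
16. q=(21,3) nearest=8 d=1 new=(21,3) → add node 12 parent=8 cost=21
17. q=(12,20) nearest=2 d=8 new=(12,17) → add node 13 parent=2 cost=15
18. q=(10,14) nearest=2 d=2 new=(10,14) → add node 14 parent=2 cost=12
19. q=(15,16) nearest=13 d=3 new=(15,16) → add node 15 parent=13 cost=18
20. q=(29,1) nearest=7 d=8 new=(26,3) → add node 16 parent=7 cost=29
21. q=(24,11) nearest=4 d=3 new=(24,11) → add node 17 parent=4 cost=23
22. q=(29,7) nearest=16 d=4 new=(29,7) → add node 18 parent=16 cost=33
23. q=(30,2) nearest=16 d=4 new=(30,2) → add node 19 parent=16 cost=33
24. q=(34,22) nearest=10 d=5 new=(34,22) → add node 20 parent=10 cost=40

Parent of node 18: 16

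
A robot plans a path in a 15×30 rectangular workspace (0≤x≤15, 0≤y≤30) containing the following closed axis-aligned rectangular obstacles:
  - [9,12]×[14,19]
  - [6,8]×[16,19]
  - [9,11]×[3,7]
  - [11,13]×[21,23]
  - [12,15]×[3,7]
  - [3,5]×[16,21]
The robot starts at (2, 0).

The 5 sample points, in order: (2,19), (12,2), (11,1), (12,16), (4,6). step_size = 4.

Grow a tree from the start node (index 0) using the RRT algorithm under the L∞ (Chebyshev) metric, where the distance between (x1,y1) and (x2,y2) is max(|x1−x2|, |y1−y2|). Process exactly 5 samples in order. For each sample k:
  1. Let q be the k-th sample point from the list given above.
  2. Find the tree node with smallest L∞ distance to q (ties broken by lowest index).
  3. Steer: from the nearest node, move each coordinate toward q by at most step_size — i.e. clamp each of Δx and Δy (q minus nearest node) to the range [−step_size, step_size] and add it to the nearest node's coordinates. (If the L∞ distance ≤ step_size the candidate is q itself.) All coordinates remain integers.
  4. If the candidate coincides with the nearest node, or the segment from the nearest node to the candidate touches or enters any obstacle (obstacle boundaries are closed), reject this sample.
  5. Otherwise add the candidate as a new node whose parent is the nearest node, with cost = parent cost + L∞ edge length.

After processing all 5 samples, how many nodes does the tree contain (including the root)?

Node count: 6

1. q=(2,19) nearest=0 d=19 new=(2,4) → add node 1 parent=0 cost=4
2. q=(12,2) nearest=0 d=10 new=(6,2) → add node 2 parent=0 cost=4
3. q=(11,1) nearest=2 d=5 new=(10,1) → add node 3 parent=2 cost=8
4. q=(12,16) nearest=1 d=12 new=(6,8) → add node 4 parent=1 cost=8
5. q=(4,6) nearest=1 d=2 new=(4,6) → add node 5 parent=1 cost=6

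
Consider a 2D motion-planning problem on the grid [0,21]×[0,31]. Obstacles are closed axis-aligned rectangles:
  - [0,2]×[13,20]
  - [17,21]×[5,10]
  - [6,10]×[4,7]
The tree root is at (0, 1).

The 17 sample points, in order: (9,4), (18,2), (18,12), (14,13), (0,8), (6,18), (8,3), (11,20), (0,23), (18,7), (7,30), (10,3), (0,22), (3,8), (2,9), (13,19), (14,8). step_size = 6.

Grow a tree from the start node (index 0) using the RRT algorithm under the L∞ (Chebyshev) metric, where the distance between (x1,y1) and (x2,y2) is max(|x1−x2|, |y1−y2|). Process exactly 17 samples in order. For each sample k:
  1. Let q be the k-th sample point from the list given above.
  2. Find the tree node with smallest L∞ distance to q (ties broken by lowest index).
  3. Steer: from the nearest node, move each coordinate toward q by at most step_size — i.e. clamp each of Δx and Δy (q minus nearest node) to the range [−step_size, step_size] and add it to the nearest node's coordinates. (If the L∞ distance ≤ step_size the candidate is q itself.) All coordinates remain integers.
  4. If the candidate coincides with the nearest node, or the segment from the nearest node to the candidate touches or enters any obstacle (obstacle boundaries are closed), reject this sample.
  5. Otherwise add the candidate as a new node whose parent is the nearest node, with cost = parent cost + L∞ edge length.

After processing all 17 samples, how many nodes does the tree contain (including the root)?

1. q=(9,4) nearest=0 d=9 new=(6,4) → blocked by [6,10]×[4,7], reject
2. q=(18,2) nearest=0 d=18 new=(6,2) → add node 1 parent=0 cost=6
3. q=(18,12) nearest=1 d=12 new=(12,8) → blocked by [6,10]×[4,7], reject
4. q=(14,13) nearest=1 d=11 new=(12,8) → blocked by [6,10]×[4,7], reject
5. q=(0,8) nearest=1 d=6 new=(0,8) → add node 2 parent=1 cost=12
6. q=(6,18) nearest=2 d=10 new=(6,14) → add node 3 parent=2 cost=18
7. q=(8,3) nearest=1 d=2 new=(8,3) → add node 4 parent=1 cost=8
8. q=(11,20) nearest=3 d=6 new=(11,20) → add node 5 parent=3 cost=24
9. q=(0,23) nearest=3 d=9 new=(0,20) → blocked by [0,2]×[13,20], reject
10. q=(18,7) nearest=4 d=10 new=(14,7) → blocked by [6,10]×[4,7], reject
11. q=(7,30) nearest=5 d=10 new=(7,26) → add node 6 parent=5 cost=30
12. q=(10,3) nearest=4 d=2 new=(10,3) → add node 7 parent=4 cost=10
13. q=(0,22) nearest=6 d=7 new=(1,22) → add node 8 parent=6 cost=36
14. q=(3,8) nearest=2 d=3 new=(3,8) → add node 9 parent=2 cost=15
15. q=(2,9) nearest=9 d=1 new=(2,9) → add node 10 parent=9 cost=16
16. q=(13,19) nearest=5 d=2 new=(13,19) → add node 11 parent=5 cost=26
17. q=(14,8) nearest=7 d=5 new=(14,8) → add node 12 parent=7 cost=15

Node count: 13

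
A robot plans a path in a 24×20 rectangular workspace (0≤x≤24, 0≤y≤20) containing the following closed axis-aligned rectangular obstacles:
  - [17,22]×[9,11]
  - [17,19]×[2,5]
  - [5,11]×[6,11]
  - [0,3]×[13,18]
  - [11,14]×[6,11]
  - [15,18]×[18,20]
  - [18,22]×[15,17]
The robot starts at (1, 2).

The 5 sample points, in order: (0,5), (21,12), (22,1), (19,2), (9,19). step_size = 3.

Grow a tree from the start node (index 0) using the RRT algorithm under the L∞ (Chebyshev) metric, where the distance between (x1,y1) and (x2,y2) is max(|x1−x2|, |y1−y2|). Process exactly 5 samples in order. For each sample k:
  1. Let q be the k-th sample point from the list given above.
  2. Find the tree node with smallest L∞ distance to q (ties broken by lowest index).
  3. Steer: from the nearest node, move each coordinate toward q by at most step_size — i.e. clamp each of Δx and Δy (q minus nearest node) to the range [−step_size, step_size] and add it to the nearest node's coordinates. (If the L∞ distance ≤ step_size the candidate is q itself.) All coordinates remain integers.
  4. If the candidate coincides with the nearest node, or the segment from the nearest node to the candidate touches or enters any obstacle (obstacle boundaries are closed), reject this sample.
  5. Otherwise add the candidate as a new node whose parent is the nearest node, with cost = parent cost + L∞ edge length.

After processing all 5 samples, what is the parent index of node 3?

1. q=(0,5) nearest=0 d=3 new=(0,5) → add node 1 parent=0 cost=3
2. q=(21,12) nearest=0 d=20 new=(4,5) → add node 2 parent=0 cost=3
3. q=(22,1) nearest=2 d=18 new=(7,2) → add node 3 parent=2 cost=6
4. q=(19,2) nearest=3 d=12 new=(10,2) → add node 4 parent=3 cost=9
5. q=(9,19) nearest=1 d=14 new=(3,8) → add node 5 parent=1 cost=6

Parent of node 3: 2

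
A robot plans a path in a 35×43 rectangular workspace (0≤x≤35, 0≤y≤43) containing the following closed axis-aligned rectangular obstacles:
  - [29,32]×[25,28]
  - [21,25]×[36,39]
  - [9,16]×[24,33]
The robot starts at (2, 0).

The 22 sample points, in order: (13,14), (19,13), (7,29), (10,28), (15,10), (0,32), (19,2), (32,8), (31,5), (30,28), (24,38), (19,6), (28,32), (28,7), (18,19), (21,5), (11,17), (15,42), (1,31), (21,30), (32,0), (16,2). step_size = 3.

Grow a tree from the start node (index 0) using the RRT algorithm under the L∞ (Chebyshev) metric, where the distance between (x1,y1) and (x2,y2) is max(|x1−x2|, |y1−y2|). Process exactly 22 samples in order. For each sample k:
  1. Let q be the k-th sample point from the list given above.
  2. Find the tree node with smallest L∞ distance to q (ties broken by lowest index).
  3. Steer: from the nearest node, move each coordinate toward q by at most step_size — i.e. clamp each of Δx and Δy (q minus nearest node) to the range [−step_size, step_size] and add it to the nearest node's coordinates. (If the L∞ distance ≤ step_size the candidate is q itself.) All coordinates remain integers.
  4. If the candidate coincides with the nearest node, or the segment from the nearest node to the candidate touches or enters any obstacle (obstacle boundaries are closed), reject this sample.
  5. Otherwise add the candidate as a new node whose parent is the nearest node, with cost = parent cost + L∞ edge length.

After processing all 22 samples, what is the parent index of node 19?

Parent of node 19: 12

1. q=(13,14) nearest=0 d=14 new=(5,3) → add node 1 parent=0 cost=3
2. q=(19,13) nearest=1 d=14 new=(8,6) → add node 2 parent=1 cost=6
3. q=(7,29) nearest=2 d=23 new=(7,9) → add node 3 parent=2 cost=9
4. q=(10,28) nearest=3 d=19 new=(10,12) → add node 4 parent=3 cost=12
5. q=(15,10) nearest=4 d=5 new=(13,10) → add node 5 parent=4 cost=15
6. q=(0,32) nearest=4 d=20 new=(7,15) → add node 6 parent=4 cost=15
7. q=(19,2) nearest=5 d=8 new=(16,7) → add node 7 parent=5 cost=18
8. q=(32,8) nearest=7 d=16 new=(19,8) → add node 8 parent=7 cost=21
9. q=(31,5) nearest=8 d=12 new=(22,5) → add node 9 parent=8 cost=24
10. q=(30,28) nearest=5 d=18 new=(16,13) → add node 10 parent=5 cost=18
11. q=(24,38) nearest=6 d=23 new=(10,18) → add node 11 parent=6 cost=18
12. q=(19,6) nearest=8 d=2 new=(19,6) → add node 12 parent=8 cost=23
13. q=(28,32) nearest=11 d=18 new=(13,21) → add node 13 parent=11 cost=21
14. q=(28,7) nearest=9 d=6 new=(25,7) → add node 14 parent=9 cost=27
15. q=(18,19) nearest=13 d=5 new=(16,19) → add node 15 parent=13 cost=24
16. q=(21,5) nearest=9 d=1 new=(21,5) → add node 16 parent=9 cost=25
17. q=(11,17) nearest=11 d=1 new=(11,17) → add node 17 parent=11 cost=19
18. q=(15,42) nearest=13 d=21 new=(15,24) → blocked by [9,16]×[24,33], reject
19. q=(1,31) nearest=13 d=12 new=(10,24) → blocked by [9,16]×[24,33], reject
20. q=(21,30) nearest=13 d=9 new=(16,24) → blocked by [9,16]×[24,33], reject
21. q=(32,0) nearest=14 d=7 new=(28,4) → add node 18 parent=14 cost=30
22. q=(16,2) nearest=12 d=4 new=(16,3) → add node 19 parent=12 cost=26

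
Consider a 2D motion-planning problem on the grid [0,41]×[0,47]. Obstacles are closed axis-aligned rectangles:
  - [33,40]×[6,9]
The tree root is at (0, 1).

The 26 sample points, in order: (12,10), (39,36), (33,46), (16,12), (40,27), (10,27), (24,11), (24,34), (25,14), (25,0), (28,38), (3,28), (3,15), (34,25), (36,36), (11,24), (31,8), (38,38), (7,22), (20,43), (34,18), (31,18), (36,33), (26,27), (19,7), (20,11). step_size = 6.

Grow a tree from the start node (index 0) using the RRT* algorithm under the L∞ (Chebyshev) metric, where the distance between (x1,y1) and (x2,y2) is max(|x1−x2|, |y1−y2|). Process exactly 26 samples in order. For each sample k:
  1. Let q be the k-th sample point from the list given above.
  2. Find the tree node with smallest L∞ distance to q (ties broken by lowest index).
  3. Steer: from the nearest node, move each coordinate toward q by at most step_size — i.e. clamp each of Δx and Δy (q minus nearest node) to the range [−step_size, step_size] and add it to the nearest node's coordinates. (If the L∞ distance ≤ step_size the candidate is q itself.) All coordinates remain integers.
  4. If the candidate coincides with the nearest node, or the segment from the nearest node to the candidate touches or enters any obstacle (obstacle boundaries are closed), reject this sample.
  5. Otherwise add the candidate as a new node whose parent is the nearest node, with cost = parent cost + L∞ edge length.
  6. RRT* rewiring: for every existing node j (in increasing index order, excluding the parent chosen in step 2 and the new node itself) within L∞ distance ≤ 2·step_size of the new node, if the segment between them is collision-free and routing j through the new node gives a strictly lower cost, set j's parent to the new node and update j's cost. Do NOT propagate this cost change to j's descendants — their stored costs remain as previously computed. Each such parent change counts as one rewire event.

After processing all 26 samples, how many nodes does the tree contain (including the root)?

Node count: 27

1. q=(12,10) nearest=0 d=12 new=(6,7) → add node 1 parent=0 cost=6
2. q=(39,36) nearest=1 d=33 new=(12,13) → add node 2 parent=1 cost=12
3. q=(33,46) nearest=2 d=33 new=(18,19) → add node 3 parent=2 cost=18
4. q=(16,12) nearest=2 d=4 new=(16,12) → add node 4 parent=2 cost=16
5. q=(40,27) nearest=3 d=22 new=(24,25) → add node 5 parent=3 cost=24
6. q=(10,27) nearest=3 d=8 new=(12,25) → add node 6 parent=3 cost=24
7. q=(24,11) nearest=3 d=8 new=(24,13) → add node 7 parent=3 cost=24
8. q=(24,34) nearest=5 d=9 new=(24,31) → add node 8 parent=5 cost=30
9. q=(25,14) nearest=7 d=1 new=(25,14) → add node 9 parent=7 cost=25
10. q=(25,0) nearest=4 d=12 new=(22,6) → add node 10 parent=4 cost=22
11. q=(28,38) nearest=8 d=7 new=(28,37) → add node 11 parent=8 cost=36
12. q=(3,28) nearest=6 d=9 new=(6,28) → add node 12 parent=6 cost=30
13. q=(3,15) nearest=1 d=8 new=(3,13) → add node 13 parent=1 cost=12
14. q=(34,25) nearest=5 d=10 new=(30,25) → add node 14 parent=5 cost=30
15. q=(36,36) nearest=11 d=8 new=(34,36) → add node 15 parent=11 cost=42
16. q=(11,24) nearest=6 d=1 new=(11,24) → add node 16 parent=6 cost=25
17. q=(31,8) nearest=9 d=6 new=(31,8) → add node 17 parent=9 cost=31
18. q=(38,38) nearest=15 d=4 new=(38,38) → add node 18 parent=15 cost=46
19. q=(7,22) nearest=16 d=4 new=(7,22) → add node 19 parent=16 cost=29
20. q=(20,43) nearest=11 d=8 new=(22,43) → add node 20 parent=11 cost=42
21. q=(34,18) nearest=14 d=7 new=(34,19) → add node 21 parent=14 cost=36
22. q=(31,18) nearest=21 d=3 new=(31,18) → add node 22 parent=21 cost=39
23. q=(36,33) nearest=15 d=3 new=(36,33) → add node 23 parent=15 cost=45
24. q=(26,27) nearest=5 d=2 new=(26,27) → add node 24 parent=5 cost=26; rewire 15→24 (35<42); rewire 18→24 (38<46); rewire 21→24 (34<36); rewire 22→24 (35<39); rewire 23→24 (36<45)
25. q=(19,7) nearest=10 d=3 new=(19,7) → add node 25 parent=10 cost=25
26. q=(20,11) nearest=4 d=4 new=(20,11) → add node 26 parent=4 cost=20; rewire 22→26 (31<35); rewire 25→26 (24<25)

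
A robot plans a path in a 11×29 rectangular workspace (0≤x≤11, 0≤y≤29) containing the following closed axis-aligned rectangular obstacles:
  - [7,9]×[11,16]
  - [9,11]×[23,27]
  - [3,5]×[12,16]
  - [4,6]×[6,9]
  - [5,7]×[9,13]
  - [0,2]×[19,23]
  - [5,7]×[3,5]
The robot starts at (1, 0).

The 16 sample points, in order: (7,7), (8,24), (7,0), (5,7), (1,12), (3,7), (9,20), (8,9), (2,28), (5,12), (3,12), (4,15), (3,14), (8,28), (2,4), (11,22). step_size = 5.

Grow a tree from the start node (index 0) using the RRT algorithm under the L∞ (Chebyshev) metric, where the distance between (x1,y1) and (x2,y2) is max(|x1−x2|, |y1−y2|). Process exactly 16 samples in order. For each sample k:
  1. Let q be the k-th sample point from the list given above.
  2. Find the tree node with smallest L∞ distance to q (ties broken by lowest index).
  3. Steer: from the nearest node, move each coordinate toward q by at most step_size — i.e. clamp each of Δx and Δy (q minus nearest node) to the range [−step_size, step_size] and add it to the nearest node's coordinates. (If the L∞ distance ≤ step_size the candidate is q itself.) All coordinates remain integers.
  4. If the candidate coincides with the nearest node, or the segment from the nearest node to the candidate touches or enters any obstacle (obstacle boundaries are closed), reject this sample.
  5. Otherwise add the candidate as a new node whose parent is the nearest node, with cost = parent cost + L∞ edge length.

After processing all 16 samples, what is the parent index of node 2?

1. q=(7,7) nearest=0 d=7 new=(6,5) → blocked by [5,7]×[3,5], reject
2. q=(8,24) nearest=0 d=24 new=(6,5) → blocked by [5,7]×[3,5], reject
3. q=(7,0) nearest=0 d=6 new=(6,0) → add node 1 parent=0 cost=5
4. q=(5,7) nearest=0 d=7 new=(5,5) → blocked by [5,7]×[3,5], reject
5. q=(1,12) nearest=0 d=12 new=(1,5) → add node 2 parent=0 cost=5
6. q=(3,7) nearest=2 d=2 new=(3,7) → add node 3 parent=2 cost=7
7. q=(9,20) nearest=3 d=13 new=(8,12) → blocked by [7,9]×[11,16], reject
8. q=(8,9) nearest=3 d=5 new=(8,9) → blocked by [4,6]×[6,9], reject
9. q=(2,28) nearest=3 d=21 new=(2,12) → add node 4 parent=3 cost=12
10. q=(5,12) nearest=4 d=3 new=(5,12) → blocked by [3,5]×[12,16], reject
11. q=(3,12) nearest=4 d=1 new=(3,12) → blocked by [3,5]×[12,16], reject
12. q=(4,15) nearest=4 d=3 new=(4,15) → blocked by [3,5]×[12,16], reject
13. q=(3,14) nearest=4 d=2 new=(3,14) → blocked by [3,5]×[12,16], reject
14. q=(8,28) nearest=4 d=16 new=(7,17) → blocked by [3,5]×[12,16], reject
15. q=(2,4) nearest=2 d=1 new=(2,4) → add node 5 parent=2 cost=6
16. q=(11,22) nearest=4 d=10 new=(7,17) → blocked by [3,5]×[12,16], reject

Parent of node 2: 0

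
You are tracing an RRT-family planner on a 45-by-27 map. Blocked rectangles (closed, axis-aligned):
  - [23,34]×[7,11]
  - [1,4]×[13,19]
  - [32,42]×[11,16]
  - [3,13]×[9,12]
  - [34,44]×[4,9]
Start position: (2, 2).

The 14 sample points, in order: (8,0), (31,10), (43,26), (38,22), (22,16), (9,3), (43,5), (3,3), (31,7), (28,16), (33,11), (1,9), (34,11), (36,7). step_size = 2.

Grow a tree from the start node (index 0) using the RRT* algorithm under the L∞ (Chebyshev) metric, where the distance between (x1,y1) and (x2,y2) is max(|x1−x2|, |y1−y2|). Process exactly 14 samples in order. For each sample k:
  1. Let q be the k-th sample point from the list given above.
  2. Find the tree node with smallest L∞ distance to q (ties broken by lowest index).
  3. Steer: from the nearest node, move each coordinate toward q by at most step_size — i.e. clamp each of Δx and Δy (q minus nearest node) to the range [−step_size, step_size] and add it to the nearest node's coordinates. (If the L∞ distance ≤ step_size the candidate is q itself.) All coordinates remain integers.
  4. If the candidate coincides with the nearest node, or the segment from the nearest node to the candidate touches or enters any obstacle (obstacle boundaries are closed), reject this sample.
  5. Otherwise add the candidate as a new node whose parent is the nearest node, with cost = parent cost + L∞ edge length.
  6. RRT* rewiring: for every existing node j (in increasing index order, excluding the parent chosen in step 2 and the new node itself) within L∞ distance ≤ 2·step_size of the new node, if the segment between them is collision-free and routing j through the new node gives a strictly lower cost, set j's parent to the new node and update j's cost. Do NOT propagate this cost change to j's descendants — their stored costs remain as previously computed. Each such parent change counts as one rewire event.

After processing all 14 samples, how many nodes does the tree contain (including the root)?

1. q=(8,0) nearest=0 d=6 new=(4,0) → add node 1 parent=0 cost=2
2. q=(31,10) nearest=1 d=27 new=(6,2) → add node 2 parent=1 cost=4
3. q=(43,26) nearest=2 d=37 new=(8,4) → add node 3 parent=2 cost=6
4. q=(38,22) nearest=3 d=30 new=(10,6) → add node 4 parent=3 cost=8
5. q=(22,16) nearest=4 d=12 new=(12,8) → add node 5 parent=4 cost=10
6. q=(9,3) nearest=3 d=1 new=(9,3) → add node 6 parent=3 cost=7
7. q=(43,5) nearest=5 d=31 new=(14,6) → add node 7 parent=5 cost=12
8. q=(3,3) nearest=0 d=1 new=(3,3) → add node 8 parent=0 cost=1
9. q=(31,7) nearest=7 d=17 new=(16,7) → add node 9 parent=7 cost=14
10. q=(28,16) nearest=9 d=12 new=(18,9) → add node 10 parent=9 cost=16
11. q=(33,11) nearest=10 d=15 new=(20,11) → add node 11 parent=10 cost=18
12. q=(1,9) nearest=8 d=6 new=(1,5) → add node 12 parent=8 cost=3
13. q=(34,11) nearest=11 d=14 new=(22,11) → add node 13 parent=11 cost=20
14. q=(36,7) nearest=13 d=14 new=(24,9) → blocked by [23,34]×[7,11], reject

Node count: 14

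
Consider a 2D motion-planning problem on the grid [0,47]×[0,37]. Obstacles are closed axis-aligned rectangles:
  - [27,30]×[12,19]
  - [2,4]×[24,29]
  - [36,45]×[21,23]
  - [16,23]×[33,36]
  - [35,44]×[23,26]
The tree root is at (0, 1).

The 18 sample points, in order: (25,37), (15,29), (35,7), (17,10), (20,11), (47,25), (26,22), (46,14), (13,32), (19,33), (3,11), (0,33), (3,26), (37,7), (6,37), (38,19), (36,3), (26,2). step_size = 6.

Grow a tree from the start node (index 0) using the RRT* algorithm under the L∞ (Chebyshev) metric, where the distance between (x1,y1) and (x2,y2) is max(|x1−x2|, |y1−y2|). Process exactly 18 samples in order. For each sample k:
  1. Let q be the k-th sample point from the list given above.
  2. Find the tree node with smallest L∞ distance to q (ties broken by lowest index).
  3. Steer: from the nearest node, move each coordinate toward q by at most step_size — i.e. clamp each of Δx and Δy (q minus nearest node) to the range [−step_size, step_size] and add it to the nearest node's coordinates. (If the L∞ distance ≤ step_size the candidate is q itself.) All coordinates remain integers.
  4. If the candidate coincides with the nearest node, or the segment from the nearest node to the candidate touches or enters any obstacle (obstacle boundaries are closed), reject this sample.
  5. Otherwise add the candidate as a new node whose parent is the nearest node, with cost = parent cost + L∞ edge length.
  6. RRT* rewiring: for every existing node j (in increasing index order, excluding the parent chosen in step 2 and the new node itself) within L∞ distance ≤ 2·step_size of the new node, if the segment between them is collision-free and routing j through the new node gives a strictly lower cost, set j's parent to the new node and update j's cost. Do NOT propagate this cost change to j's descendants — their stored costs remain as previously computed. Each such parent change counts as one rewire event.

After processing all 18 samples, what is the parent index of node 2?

1. q=(25,37) nearest=0 d=36 new=(6,7) → add node 1 parent=0 cost=6
2. q=(15,29) nearest=1 d=22 new=(12,13) → add node 2 parent=1 cost=12
3. q=(35,7) nearest=2 d=23 new=(18,7) → add node 3 parent=2 cost=18
4. q=(17,10) nearest=3 d=3 new=(17,10) → add node 4 parent=3 cost=21
5. q=(20,11) nearest=4 d=3 new=(20,11) → add node 5 parent=4 cost=24
6. q=(47,25) nearest=5 d=27 new=(26,17) → add node 6 parent=5 cost=30
7. q=(26,22) nearest=6 d=5 new=(26,22) → add node 7 parent=6 cost=35
8. q=(46,14) nearest=6 d=20 new=(32,14) → blocked by [27,30]×[12,19], reject
9. q=(13,32) nearest=7 d=13 new=(20,28) → add node 8 parent=7 cost=41
10. q=(19,33) nearest=8 d=5 new=(19,33) → blocked by [16,23]×[33,36], reject
11. q=(3,11) nearest=1 d=4 new=(3,11) → add node 9 parent=1 cost=10
12. q=(0,33) nearest=2 d=20 new=(6,19) → add node 10 parent=2 cost=18
13. q=(3,26) nearest=10 d=7 new=(3,25) → blocked by [2,4]×[24,29], reject
14. q=(37,7) nearest=6 d=11 new=(32,11) → blocked by [27,30]×[12,19], reject
15. q=(6,37) nearest=8 d=14 new=(14,34) → add node 11 parent=8 cost=47
16. q=(38,19) nearest=6 d=12 new=(32,19) → blocked by [27,30]×[12,19], reject
17. q=(36,3) nearest=6 d=14 new=(32,11) → blocked by [27,30]×[12,19], reject
18. q=(26,2) nearest=3 d=8 new=(24,2) → add node 12 parent=3 cost=24

Parent of node 2: 1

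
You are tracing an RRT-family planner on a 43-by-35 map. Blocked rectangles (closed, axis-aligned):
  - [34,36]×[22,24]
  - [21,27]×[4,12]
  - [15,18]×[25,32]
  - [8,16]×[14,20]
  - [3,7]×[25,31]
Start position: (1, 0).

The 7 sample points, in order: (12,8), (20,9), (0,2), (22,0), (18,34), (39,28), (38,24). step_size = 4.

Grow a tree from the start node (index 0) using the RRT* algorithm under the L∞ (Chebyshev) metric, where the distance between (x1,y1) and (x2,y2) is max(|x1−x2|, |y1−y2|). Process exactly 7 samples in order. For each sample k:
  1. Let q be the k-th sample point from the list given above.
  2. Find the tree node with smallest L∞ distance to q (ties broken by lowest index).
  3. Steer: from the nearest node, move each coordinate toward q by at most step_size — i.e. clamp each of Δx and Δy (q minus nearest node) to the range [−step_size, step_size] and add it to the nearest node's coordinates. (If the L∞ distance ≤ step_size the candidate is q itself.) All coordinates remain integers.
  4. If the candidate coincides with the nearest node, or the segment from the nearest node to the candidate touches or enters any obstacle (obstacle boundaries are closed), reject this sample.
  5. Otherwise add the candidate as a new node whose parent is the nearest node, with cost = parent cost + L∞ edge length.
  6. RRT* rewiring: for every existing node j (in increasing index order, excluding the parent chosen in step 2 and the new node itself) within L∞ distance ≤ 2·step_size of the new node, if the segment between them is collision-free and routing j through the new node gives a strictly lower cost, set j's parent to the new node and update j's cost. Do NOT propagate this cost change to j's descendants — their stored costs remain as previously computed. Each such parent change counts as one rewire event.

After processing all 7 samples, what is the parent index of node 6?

Parent of node 6: 4

1. q=(12,8) nearest=0 d=11 new=(5,4) → add node 1 parent=0 cost=4
2. q=(20,9) nearest=1 d=15 new=(9,8) → add node 2 parent=1 cost=8
3. q=(0,2) nearest=0 d=2 new=(0,2) → add node 3 parent=0 cost=2
4. q=(22,0) nearest=2 d=13 new=(13,4) → add node 4 parent=2 cost=12
5. q=(18,34) nearest=2 d=26 new=(13,12) → add node 5 parent=2 cost=12
6. q=(39,28) nearest=4 d=26 new=(17,8) → add node 6 parent=4 cost=16
7. q=(38,24) nearest=6 d=21 new=(21,12) → blocked by [21,27]×[4,12], reject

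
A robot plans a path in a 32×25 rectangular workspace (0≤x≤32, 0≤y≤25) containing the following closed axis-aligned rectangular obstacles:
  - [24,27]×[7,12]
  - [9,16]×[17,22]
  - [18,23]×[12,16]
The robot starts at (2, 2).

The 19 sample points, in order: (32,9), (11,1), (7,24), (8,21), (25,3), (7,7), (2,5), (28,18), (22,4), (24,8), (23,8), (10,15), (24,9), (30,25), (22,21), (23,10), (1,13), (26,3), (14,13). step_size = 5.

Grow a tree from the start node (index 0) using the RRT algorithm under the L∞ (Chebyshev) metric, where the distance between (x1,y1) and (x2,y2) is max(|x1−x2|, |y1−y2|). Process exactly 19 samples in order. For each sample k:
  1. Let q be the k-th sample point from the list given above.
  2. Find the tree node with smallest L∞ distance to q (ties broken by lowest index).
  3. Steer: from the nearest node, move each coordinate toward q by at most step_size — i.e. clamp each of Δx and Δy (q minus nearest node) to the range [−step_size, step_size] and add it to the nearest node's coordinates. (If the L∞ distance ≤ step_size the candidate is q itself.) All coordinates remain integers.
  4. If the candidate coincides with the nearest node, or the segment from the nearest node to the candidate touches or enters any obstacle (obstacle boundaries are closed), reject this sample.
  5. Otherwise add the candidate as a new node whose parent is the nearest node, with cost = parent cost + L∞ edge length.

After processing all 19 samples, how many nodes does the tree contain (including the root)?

1. q=(32,9) nearest=0 d=30 new=(7,7) → add node 1 parent=0 cost=5
2. q=(11,1) nearest=1 d=6 new=(11,2) → add node 2 parent=1 cost=10
3. q=(7,24) nearest=1 d=17 new=(7,12) → add node 3 parent=1 cost=10
4. q=(8,21) nearest=3 d=9 new=(8,17) → add node 4 parent=3 cost=15
5. q=(25,3) nearest=2 d=14 new=(16,3) → add node 5 parent=2 cost=15
6. q=(7,7) nearest=1 d=0 → coincident, reject
7. q=(2,5) nearest=0 d=3 new=(2,5) → add node 6 parent=0 cost=3
8. q=(28,18) nearest=5 d=15 new=(21,8) → add node 7 parent=5 cost=20
9. q=(22,4) nearest=7 d=4 new=(22,4) → add node 8 parent=7 cost=24
10. q=(24,8) nearest=7 d=3 new=(24,8) → blocked by [24,27]×[7,12], reject
11. q=(23,8) nearest=7 d=2 new=(23,8) → add node 9 parent=7 cost=22
12. q=(10,15) nearest=4 d=2 new=(10,15) → add node 10 parent=4 cost=17
13. q=(24,9) nearest=9 d=1 new=(24,9) → blocked by [24,27]×[7,12], reject
14. q=(30,25) nearest=7 d=17 new=(26,13) → blocked by [24,27]×[7,12], reject
15. q=(22,21) nearest=10 d=12 new=(15,20) → blocked by [9,16]×[17,22], reject
16. q=(23,10) nearest=7 d=2 new=(23,10) → add node 11 parent=7 cost=22
17. q=(1,13) nearest=1 d=6 new=(2,12) → add node 12 parent=1 cost=10
18. q=(26,3) nearest=8 d=4 new=(26,3) → add node 13 parent=8 cost=28
19. q=(14,13) nearest=10 d=4 new=(14,13) → add node 14 parent=10 cost=21

Node count: 15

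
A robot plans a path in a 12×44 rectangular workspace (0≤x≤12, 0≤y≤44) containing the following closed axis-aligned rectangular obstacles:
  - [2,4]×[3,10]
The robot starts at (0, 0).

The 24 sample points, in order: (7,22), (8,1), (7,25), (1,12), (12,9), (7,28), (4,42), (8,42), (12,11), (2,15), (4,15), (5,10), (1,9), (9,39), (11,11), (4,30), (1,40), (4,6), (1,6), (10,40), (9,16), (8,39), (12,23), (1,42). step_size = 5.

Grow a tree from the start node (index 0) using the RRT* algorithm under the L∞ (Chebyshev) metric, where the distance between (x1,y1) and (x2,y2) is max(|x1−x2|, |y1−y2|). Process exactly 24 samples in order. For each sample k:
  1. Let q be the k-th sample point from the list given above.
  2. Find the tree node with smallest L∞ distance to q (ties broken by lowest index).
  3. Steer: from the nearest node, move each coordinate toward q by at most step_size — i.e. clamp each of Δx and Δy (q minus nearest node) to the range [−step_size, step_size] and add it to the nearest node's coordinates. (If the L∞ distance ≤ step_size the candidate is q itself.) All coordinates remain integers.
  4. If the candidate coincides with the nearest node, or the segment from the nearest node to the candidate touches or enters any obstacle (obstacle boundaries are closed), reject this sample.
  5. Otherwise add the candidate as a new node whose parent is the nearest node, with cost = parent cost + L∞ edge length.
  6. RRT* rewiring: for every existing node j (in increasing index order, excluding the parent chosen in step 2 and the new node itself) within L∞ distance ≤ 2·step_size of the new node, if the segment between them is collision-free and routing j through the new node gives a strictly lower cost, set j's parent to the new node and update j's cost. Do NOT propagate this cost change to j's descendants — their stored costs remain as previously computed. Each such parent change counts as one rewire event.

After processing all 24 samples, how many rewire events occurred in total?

Rewire events: 5

1. q=(7,22) nearest=0 d=22 new=(5,5) → blocked by [2,4]×[3,10], reject
2. q=(8,1) nearest=0 d=8 new=(5,1) → add node 1 parent=0 cost=5
3. q=(7,25) nearest=1 d=24 new=(7,6) → add node 2 parent=1 cost=10
4. q=(1,12) nearest=2 d=6 new=(2,11) → blocked by [2,4]×[3,10], reject
5. q=(12,9) nearest=2 d=5 new=(12,9) → add node 3 parent=2 cost=15
6. q=(7,28) nearest=3 d=19 new=(7,14) → add node 4 parent=3 cost=20
7. q=(4,42) nearest=4 d=28 new=(4,19) → add node 5 parent=4 cost=25
8. q=(8,42) nearest=5 d=23 new=(8,24) → add node 6 parent=5 cost=30
9. q=(12,11) nearest=3 d=2 new=(12,11) → add node 7 parent=3 cost=17
10. q=(2,15) nearest=5 d=4 new=(2,15) → add node 8 parent=5 cost=29
11. q=(4,15) nearest=8 d=2 new=(4,15) → add node 9 parent=8 cost=31
12. q=(5,10) nearest=2 d=4 new=(5,10) → add node 10 parent=2 cost=14; rewire 4→10 (18<20); rewire 5→10 (23<25); rewire 8→10 (19<29); rewire 9→10 (19<31)
13. q=(1,9) nearest=10 d=4 new=(1,9) → blocked by [2,4]×[3,10], reject
14. q=(9,39) nearest=6 d=15 new=(9,29) → add node 11 parent=6 cost=35
15. q=(11,11) nearest=7 d=1 new=(11,11) → add node 12 parent=7 cost=18
16. q=(4,30) nearest=11 d=5 new=(4,30) → add node 13 parent=11 cost=40
17. q=(1,40) nearest=13 d=10 new=(1,35) → add node 14 parent=13 cost=45
18. q=(4,6) nearest=2 d=3 new=(4,6) → blocked by [2,4]×[3,10], reject
19. q=(1,6) nearest=10 d=4 new=(1,6) → blocked by [2,4]×[3,10], reject
20. q=(10,40) nearest=14 d=9 new=(6,40) → add node 15 parent=14 cost=50
21. q=(9,16) nearest=4 d=2 new=(9,16) → add node 16 parent=4 cost=20; rewire 6→16 (28<30)
22. q=(8,39) nearest=15 d=2 new=(8,39) → add node 17 parent=15 cost=52
23. q=(12,23) nearest=6 d=4 new=(12,23) → add node 18 parent=6 cost=32
24. q=(1,42) nearest=15 d=5 new=(1,42) → add node 19 parent=15 cost=55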